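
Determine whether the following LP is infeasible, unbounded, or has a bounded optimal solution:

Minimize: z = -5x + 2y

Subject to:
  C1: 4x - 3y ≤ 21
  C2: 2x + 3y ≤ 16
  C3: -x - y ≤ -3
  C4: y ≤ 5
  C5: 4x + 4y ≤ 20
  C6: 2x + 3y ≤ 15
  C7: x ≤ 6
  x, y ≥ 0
The point (5, 0) satisfies every constraint, so the LP is feasible; the constraints give x ≤ 6 and y ≤ 5, which with x, y ≥ 0 keep the feasible region inside a bounded box. A feasible, bounded LP attains a finite optimum at a vertex.

Evaluating z = -5x + 2y at each vertex:
  (3, 0): z = -15
  (5, 0): z = -25
  (0, 5): z = 10
  (0, 3): z = 6

Feasible with finite optimum z* = -25 at (5, 0).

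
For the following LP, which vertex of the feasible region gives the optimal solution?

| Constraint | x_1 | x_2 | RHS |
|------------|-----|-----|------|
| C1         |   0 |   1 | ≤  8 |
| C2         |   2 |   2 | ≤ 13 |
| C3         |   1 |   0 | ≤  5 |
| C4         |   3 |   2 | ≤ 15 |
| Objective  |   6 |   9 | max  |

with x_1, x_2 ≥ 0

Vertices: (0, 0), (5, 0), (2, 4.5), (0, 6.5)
Evaluating z = 6x_1 + 9x_2 at each vertex:
  (0, 0): z = 0
  (5, 0): z = 30
  (2, 4.5): z = 52.5
  (0, 6.5): z = 58.5

The largest value is z = 58.5, attained at (0, 6.5).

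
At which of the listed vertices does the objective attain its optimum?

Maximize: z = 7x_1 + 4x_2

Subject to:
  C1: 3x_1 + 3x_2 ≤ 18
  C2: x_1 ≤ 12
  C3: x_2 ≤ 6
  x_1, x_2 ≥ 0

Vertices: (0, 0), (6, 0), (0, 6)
(6, 0) with z = 42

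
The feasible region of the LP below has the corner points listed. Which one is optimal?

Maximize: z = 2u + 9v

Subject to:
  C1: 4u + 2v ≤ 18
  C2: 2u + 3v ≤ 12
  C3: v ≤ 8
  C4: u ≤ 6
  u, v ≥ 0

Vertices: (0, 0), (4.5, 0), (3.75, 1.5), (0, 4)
Evaluating z = 2u + 9v at each vertex:
  (0, 0): z = 0
  (4.5, 0): z = 9
  (3.75, 1.5): z = 21
  (0, 4): z = 36

The largest value is z = 36, attained at (0, 4).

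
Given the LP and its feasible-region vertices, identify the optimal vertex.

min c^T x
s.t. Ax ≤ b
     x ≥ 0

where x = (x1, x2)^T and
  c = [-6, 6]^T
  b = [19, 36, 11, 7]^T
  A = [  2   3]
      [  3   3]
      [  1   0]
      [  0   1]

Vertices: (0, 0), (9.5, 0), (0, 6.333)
(9.5, 0) with z = -57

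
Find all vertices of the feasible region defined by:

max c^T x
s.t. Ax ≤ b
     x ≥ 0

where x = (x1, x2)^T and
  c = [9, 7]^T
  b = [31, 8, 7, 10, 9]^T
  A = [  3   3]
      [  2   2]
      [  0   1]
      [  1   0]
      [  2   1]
Each vertex is the intersection of two constraint boundaries that also satisfies all remaining constraints:
  x1 = 0 and x2 = 0 → (0, 0)
  2x1 + 2x2 = 8 and x2 = 0 → (4, 0)
  2x1 + 2x2 = 8 and x1 = 0 → (0, 4)

Vertices: (0, 0), (4, 0), (0, 4)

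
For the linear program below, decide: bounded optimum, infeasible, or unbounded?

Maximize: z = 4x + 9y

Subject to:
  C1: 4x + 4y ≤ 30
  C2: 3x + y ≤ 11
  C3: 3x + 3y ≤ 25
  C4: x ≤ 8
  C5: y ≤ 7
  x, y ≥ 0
The point (0.5, 7) satisfies every constraint, so the LP is feasible; the constraints give x ≤ 8 and y ≤ 7, which with x, y ≥ 0 keep the feasible region inside a bounded box. A feasible, bounded LP attains a finite optimum at a vertex.

Evaluating z = 4x + 9y at each vertex:
  (0, 0): z = 0
  (3.667, 0): z = 14.67
  (1.75, 5.75): z = 58.75
  (0.5, 7): z = 65
  (0, 7): z = 63

Feasible with finite optimum z* = 65 at (0.5, 7).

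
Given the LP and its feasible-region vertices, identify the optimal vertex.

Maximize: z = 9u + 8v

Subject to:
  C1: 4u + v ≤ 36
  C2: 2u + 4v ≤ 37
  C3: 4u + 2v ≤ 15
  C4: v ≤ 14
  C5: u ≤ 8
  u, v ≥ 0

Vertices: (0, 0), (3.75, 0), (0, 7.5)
Evaluating z = 9u + 8v at each vertex:
  (0, 0): z = 0
  (3.75, 0): z = 33.75
  (0, 7.5): z = 60

The largest value is z = 60, attained at (0, 7.5).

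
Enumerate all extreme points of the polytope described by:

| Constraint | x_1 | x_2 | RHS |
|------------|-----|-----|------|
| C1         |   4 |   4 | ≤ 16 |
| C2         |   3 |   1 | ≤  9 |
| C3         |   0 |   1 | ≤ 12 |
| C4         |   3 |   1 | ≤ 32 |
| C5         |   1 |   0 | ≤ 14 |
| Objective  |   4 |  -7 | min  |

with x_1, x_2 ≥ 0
Each vertex is the intersection of two constraint boundaries that also satisfies all remaining constraints:
  x_1 = 0 and x_2 = 0 → (0, 0)
  3x_1 + x_2 = 9 and x_2 = 0 → (3, 0)
  4x_1 + 4x_2 = 16 and 3x_1 + x_2 = 9 → (2.5, 1.5)
  4x_1 + 4x_2 = 16 and x_1 = 0 → (0, 4)

Vertices: (0, 0), (3, 0), (2.5, 1.5), (0, 4)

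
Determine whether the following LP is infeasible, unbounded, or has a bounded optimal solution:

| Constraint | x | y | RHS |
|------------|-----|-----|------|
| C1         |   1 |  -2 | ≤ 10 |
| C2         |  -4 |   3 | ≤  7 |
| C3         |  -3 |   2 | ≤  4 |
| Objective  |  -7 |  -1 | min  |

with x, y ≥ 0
Feasible point: (0, 0) satisfies every constraint, so the LP is feasible.
Direction d = (1, 1): for each constraint row a, a·d ≤ 0 —
  (1)(1) + (-2)(1) = -1 ≤ 0
  (-4)(1) + (3)(1) = -1 ≤ 0
  (-3)(1) + (2)(1) = -1 ≤ 0
and d ≥ 0, so (0, 0) + t·d stays feasible for every t ≥ 0. Along this ray z = -7x - y changes by -8 per unit t, so z → −∞.

Unbounded: there is a feasible ray along which z → −∞.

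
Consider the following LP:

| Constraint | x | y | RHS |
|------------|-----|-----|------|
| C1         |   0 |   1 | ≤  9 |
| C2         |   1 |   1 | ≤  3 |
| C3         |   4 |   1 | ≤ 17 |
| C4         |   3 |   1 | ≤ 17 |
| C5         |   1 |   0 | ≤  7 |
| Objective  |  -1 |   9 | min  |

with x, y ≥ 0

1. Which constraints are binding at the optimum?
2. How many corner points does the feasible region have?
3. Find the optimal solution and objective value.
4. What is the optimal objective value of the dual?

1. C2, y ≥ 0
2. 3
3. x = 3, y = 0, z = -3
4. -3 (by strong duality, equal to the primal optimum)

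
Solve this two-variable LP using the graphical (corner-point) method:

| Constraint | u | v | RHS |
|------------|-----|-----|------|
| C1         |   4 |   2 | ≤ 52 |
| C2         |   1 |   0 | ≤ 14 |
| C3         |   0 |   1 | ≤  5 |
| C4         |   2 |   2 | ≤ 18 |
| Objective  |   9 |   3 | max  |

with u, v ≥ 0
Each vertex is the intersection of two constraint boundaries that also satisfies all remaining constraints:
  u = 0 and v = 0 → (0, 0)
  2u + 2v = 18 and v = 0 → (9, 0)
  v = 5 and 2u + 2v = 18 → (4, 5)
  v = 5 and u = 0 → (0, 5)

Evaluating z = 9u + 3v at each vertex:
  (0, 0): z = 0
  (9, 0): z = 81
  (4, 5): z = 51
  (0, 5): z = 15

The maximum is at (9, 0) with z = 81.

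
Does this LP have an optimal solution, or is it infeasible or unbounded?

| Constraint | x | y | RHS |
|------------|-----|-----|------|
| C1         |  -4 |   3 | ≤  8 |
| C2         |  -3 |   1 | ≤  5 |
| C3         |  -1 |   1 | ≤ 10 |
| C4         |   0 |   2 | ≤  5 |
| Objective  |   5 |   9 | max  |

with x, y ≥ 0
Feasible point: (0, 0) satisfies every constraint, so the LP is feasible.
Direction d = (1, 0): for each constraint row a, a·d ≤ 0 —
  (-4)(1) + (3)(0) = -4 ≤ 0
  (-3)(1) + (1)(0) = -3 ≤ 0
  (-1)(1) + (1)(0) = -1 ≤ 0
  (0)(1) + (2)(0) = 0 ≤ 0
and d ≥ 0, so (0, 0) + t·d stays feasible for every t ≥ 0. Along this ray z = 5x + 9y changes by 5 per unit t, so z → +∞.

The LP is unbounded; z can be made arbitrarily large.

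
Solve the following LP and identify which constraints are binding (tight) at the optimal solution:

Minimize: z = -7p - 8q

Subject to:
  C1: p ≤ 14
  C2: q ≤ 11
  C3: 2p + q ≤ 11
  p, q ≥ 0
Optimal: p = 0, q = 11
Binding: C2, C3, p ≥ 0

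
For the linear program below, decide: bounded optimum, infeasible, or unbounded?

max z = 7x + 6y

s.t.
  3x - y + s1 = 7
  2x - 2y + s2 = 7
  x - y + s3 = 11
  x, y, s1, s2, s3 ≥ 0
Feasible point: (0, 0) satisfies every constraint, so the LP is feasible.
Direction d = (0, 1): for each constraint row a, a·d ≤ 0 —
  (3)(0) + (-1)(1) = -1 ≤ 0
  (2)(0) + (-2)(1) = -2 ≤ 0
  (1)(0) + (-1)(1) = -1 ≤ 0
and d ≥ 0, so (0, 0) + t·d stays feasible for every t ≥ 0. Along this ray z = 7x + 6y changes by 6 per unit t, so z → +∞.

Unbounded: there is a feasible ray along which z → +∞.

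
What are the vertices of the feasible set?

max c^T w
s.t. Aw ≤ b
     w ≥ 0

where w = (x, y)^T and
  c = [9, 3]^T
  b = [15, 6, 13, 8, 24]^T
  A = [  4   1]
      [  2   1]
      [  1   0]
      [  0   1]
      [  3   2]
Each vertex is the intersection of two constraint boundaries that also satisfies all remaining constraints:
  x = 0 and y = 0 → (0, 0)
  2x + y = 6 and y = 0 → (3, 0)
  2x + y = 6 and x = 0 → (0, 6)

Vertices: (0, 0), (3, 0), (0, 6)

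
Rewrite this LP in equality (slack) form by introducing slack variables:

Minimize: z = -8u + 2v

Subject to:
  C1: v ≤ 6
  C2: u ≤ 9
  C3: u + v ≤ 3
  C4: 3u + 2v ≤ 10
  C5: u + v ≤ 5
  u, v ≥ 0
min z = -8u + 2v

s.t.
  v + s1 = 6
  u + s2 = 9
  u + v + s3 = 3
  3u + 2v + s4 = 10
  u + v + s5 = 5
  u, v, s1, s2, s3, s4, s5 ≥ 0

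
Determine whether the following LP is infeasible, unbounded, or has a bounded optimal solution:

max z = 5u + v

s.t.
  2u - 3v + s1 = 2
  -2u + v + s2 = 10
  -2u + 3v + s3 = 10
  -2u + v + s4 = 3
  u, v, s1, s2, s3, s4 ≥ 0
Feasible point: (0, 0) satisfies every constraint, so the LP is feasible.
Direction d = (3, 2): for each constraint row a, a·d ≤ 0 —
  (2)(3) + (-3)(2) = 0 ≤ 0
  (-2)(3) + (1)(2) = -4 ≤ 0
  (-2)(3) + (3)(2) = 0 ≤ 0
  (-2)(3) + (1)(2) = -4 ≤ 0
and d ≥ 0, so (0, 0) + t·d stays feasible for every t ≥ 0. Along this ray z = 5u + v changes by 17 per unit t, so z → +∞.

Unbounded — the objective can increase without bound over the feasible region.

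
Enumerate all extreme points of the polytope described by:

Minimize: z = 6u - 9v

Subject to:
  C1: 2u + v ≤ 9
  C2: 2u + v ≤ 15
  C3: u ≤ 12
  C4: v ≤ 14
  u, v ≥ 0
Each vertex is the intersection of two constraint boundaries that also satisfies all remaining constraints:
  u = 0 and v = 0 → (0, 0)
  2u + v = 9 and v = 0 → (4.5, 0)
  2u + v = 9 and u = 0 → (0, 9)

Vertices: (0, 0), (4.5, 0), (0, 9)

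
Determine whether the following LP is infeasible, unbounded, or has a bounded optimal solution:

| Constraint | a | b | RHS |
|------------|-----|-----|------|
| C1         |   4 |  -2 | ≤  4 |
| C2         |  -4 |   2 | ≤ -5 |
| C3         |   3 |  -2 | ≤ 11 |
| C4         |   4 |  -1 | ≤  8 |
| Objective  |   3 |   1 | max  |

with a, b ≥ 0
C1 requires 4a - 2b ≤ 4, while C2 (-4a + 2b ≤ -5) is equivalent to 4a - 2b ≥ 5. Together they would need 5 ≤ 4a - 2b ≤ 4, which is impossible since 5 > 4. No point satisfies all constraints.

Infeasible: no point satisfies all constraints simultaneously.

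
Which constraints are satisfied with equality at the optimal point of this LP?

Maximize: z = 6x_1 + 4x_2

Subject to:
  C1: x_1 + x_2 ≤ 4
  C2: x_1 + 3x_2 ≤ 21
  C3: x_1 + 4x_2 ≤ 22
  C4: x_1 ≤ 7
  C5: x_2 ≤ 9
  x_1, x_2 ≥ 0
Optimal: x_1 = 4, x_2 = 0
Binding: C1, x_2 ≥ 0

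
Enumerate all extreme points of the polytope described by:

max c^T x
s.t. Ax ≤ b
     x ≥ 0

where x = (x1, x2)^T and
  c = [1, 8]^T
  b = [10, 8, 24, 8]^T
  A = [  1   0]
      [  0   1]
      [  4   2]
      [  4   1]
Each vertex is the intersection of two constraint boundaries that also satisfies all remaining constraints:
  x1 = 0 and x2 = 0 → (0, 0)
  4x1 + x2 = 8 and x2 = 0 → (2, 0)
  x2 = 8 and 4x1 + x2 = 8 → (0, 8)

Vertices: (0, 0), (2, 0), (0, 8)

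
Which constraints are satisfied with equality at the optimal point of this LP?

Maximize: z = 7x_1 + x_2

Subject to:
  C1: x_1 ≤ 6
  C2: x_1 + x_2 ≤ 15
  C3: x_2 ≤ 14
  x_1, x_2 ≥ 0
Optimal: x_1 = 6, x_2 = 9
Slack at optimum:
  C1: slack = 0 (binding)
  C2: slack = 0 (binding)
  C3: slack = 5
  x_1 ≥ 0: x_1 = 6
  x_2 ≥ 0: x_2 = 9
Binding constraints: C1, C2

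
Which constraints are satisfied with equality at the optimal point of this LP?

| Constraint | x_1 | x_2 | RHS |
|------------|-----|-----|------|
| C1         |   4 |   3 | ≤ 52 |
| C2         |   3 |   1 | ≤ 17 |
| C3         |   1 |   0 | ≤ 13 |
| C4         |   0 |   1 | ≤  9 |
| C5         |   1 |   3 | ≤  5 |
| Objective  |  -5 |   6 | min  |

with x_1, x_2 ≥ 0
Optimal: x_1 = 5, x_2 = 0
Slack at optimum:
  C1: slack = 32
  C2: slack = 2
  C3: slack = 8
  C4: slack = 9
  C5: slack = 0 (binding)
  x_1 ≥ 0: x_1 = 5
  x_2 ≥ 0: x_2 = 0 (binding)
Binding constraints: C5, x_2 ≥ 0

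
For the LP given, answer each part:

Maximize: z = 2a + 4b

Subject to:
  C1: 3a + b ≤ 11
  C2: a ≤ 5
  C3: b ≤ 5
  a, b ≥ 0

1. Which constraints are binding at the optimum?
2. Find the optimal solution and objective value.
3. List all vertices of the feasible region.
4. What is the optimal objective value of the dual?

1. C1, C3
2. a = 2, b = 5, z = 24
3. (0, 0), (3.667, 0), (2, 5), (0, 5)
4. 24 (by strong duality, equal to the primal optimum)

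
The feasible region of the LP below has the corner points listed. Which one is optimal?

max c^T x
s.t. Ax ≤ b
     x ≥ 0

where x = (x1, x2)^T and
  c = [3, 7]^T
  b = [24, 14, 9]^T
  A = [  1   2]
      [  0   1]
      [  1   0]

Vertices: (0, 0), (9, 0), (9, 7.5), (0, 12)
(0, 12) with z = 84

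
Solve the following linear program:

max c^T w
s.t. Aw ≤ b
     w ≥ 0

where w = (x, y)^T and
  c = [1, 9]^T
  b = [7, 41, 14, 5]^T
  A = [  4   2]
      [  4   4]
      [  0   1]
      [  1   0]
x = 0, y = 3.5, z = 31.5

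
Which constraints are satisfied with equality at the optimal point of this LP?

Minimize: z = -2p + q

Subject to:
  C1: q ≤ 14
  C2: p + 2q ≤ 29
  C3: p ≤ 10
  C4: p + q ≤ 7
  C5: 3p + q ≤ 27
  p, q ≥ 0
Optimal: p = 7, q = 0
Slack at optimum:
  C1: slack = 14
  C2: slack = 22
  C3: slack = 3
  C4: slack = 0 (binding)
  C5: slack = 6
  p ≥ 0: p = 7
  q ≥ 0: q = 0 (binding)
Binding constraints: C4, q ≥ 0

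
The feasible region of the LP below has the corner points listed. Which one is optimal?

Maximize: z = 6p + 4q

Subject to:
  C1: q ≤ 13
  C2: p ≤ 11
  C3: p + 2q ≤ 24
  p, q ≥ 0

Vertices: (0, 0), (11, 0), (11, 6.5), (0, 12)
(11, 6.5) with z = 92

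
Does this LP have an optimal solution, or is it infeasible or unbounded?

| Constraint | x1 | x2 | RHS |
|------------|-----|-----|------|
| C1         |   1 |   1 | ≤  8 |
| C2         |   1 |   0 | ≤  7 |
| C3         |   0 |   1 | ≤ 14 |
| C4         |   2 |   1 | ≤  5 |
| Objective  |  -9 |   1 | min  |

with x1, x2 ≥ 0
The point (2.5, 0) satisfies every constraint, so the LP is feasible; the constraints give x1 ≤ 7 and x2 ≤ 14, which with x1, x2 ≥ 0 keep the feasible region inside a bounded box. A feasible, bounded LP attains a finite optimum at a vertex.

Evaluating z = -9x1 + x2 at each vertex:
  (0, 0): z = 0
  (2.5, 0): z = -22.5
  (0, 5): z = 5

Feasible with finite optimum z* = -22.5 at (2.5, 0).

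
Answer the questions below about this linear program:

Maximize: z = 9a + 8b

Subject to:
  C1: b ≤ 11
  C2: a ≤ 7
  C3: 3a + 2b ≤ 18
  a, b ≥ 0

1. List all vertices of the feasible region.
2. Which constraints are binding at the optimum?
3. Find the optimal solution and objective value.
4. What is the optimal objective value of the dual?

1. (0, 0), (6, 0), (0, 9)
2. C3, a ≥ 0
3. a = 0, b = 9, z = 72
4. 72 (by strong duality, equal to the primal optimum)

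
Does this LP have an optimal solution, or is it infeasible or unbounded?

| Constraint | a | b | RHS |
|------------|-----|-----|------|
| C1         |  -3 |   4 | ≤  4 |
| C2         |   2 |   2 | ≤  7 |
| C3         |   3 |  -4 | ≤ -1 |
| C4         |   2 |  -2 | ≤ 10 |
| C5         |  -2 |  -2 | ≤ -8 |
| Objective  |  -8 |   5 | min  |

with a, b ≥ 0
C2 requires 2a + 2b ≤ 7, while C5 (-2a - 2b ≤ -8) is equivalent to 2a + 2b ≥ 8. Together they would need 8 ≤ 2a + 2b ≤ 7, which is impossible since 8 > 7. No point satisfies all constraints.

Infeasible: no point satisfies all constraints simultaneously.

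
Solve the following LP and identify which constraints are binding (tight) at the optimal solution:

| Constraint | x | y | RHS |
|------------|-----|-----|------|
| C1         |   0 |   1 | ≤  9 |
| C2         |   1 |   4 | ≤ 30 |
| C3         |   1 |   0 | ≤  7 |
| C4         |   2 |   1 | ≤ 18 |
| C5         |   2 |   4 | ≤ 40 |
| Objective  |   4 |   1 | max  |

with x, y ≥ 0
Optimal: x = 7, y = 4
Slack at optimum:
  C1: slack = 5
  C2: slack = 7
  C3: slack = 0 (binding)
  C4: slack = 0 (binding)
  C5: slack = 10
  x ≥ 0: x = 7
  y ≥ 0: y = 4
Binding constraints: C3, C4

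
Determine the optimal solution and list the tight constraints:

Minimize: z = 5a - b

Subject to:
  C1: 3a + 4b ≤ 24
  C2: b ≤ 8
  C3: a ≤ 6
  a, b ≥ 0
Optimal: a = 0, b = 6
Binding: C1, a ≥ 0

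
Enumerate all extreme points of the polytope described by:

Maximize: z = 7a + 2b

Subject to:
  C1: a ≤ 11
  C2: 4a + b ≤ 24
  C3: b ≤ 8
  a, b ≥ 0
Each vertex is the intersection of two constraint boundaries that also satisfies all remaining constraints:
  a = 0 and b = 0 → (0, 0)
  4a + b = 24 and b = 0 → (6, 0)
  4a + b = 24 and b = 8 → (4, 8)
  b = 8 and a = 0 → (0, 8)

Vertices: (0, 0), (6, 0), (4, 8), (0, 8)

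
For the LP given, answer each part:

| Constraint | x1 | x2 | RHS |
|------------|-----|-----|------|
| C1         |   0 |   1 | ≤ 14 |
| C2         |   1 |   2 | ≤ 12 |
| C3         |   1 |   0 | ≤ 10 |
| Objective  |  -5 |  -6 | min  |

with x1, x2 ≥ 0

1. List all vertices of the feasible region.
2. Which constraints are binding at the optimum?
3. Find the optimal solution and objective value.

1. (0, 0), (10, 0), (10, 1), (0, 6)
2. C2, C3
3. x1 = 10, x2 = 1, z = -56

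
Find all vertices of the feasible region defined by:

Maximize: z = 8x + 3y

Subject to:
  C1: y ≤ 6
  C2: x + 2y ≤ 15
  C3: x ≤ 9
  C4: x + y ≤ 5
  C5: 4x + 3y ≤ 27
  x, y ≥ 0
Each vertex is the intersection of two constraint boundaries that also satisfies all remaining constraints:
  x = 0 and y = 0 → (0, 0)
  x + y = 5 and y = 0 → (5, 0)
  x + y = 5 and x = 0 → (0, 5)

Vertices: (0, 0), (5, 0), (0, 5)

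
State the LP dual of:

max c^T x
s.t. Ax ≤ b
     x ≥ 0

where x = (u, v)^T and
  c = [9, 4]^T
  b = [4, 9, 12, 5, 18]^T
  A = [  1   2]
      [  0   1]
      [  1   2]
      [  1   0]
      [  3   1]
Minimize: z = 4y1 + 9y2 + 12y3 + 5y4 + 18y5

Subject to:
  C1: -y1 - y3 - y4 - 3y5 ≤ -9
  C2: -2y1 - y2 - 2y3 - y5 ≤ -4
  y1, y2, y3, y4, y5 ≥ 0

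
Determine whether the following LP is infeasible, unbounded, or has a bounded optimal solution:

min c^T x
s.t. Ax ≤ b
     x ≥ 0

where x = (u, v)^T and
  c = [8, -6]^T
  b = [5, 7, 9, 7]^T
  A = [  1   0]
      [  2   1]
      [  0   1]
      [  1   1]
The point (0, 7) satisfies every constraint, so the LP is feasible; the constraints give u ≤ 5 and v ≤ 9, which with u, v ≥ 0 keep the feasible region inside a bounded box. A feasible, bounded LP attains a finite optimum at a vertex.

Feasible with finite optimum z* = -42 at (0, 7).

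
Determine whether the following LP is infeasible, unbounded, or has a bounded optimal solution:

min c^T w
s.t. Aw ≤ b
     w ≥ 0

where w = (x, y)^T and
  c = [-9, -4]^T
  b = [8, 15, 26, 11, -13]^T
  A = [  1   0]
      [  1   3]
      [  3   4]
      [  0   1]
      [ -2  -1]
The point (8, 0.5) satisfies every constraint, so the LP is feasible; the constraints give x ≤ 8 and y ≤ 11, which with x, y ≥ 0 keep the feasible region inside a bounded box. A feasible, bounded LP attains a finite optimum at a vertex.

Evaluating z = -9x - 4y at each vertex:
  (6.5, 0): z = -58.5
  (8, 0): z = -72
  (8, 0.5): z = -74
  (5.2, 2.6): z = -57.2

Feasible with finite optimum z* = -74 at (8, 0.5).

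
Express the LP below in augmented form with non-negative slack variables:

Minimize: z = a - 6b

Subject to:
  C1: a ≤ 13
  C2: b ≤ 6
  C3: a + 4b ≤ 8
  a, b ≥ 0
min z = a - 6b

s.t.
  a + s1 = 13
  b + s2 = 6
  a + 4b + s3 = 8
  a, b, s1, s2, s3 ≥ 0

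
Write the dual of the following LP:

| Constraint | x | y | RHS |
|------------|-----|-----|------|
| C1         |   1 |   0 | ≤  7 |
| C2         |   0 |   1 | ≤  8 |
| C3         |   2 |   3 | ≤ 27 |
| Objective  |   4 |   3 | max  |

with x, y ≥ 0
Minimize: z = 7y1 + 8y2 + 27y3

Subject to:
  C1: -y1 - 2y3 ≤ -4
  C2: -y2 - 3y3 ≤ -3
  y1, y2, y3 ≥ 0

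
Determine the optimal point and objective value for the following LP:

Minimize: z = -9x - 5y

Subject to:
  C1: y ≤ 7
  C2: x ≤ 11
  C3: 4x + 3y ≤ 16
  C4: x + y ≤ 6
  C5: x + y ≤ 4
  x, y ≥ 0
Each vertex is the intersection of two constraint boundaries that also satisfies all remaining constraints:
  x = 0 and y = 0 → (0, 0)
  4x + 3y = 16 and x + y = 4 → (4, 0)
  x + y = 4 and x = 0 → (0, 4)

Evaluating z = -9x - 5y at each vertex:
  (0, 0): z = 0
  (4, 0): z = -36
  (0, 4): z = -20

The minimum is at (4, 0) with z = -36.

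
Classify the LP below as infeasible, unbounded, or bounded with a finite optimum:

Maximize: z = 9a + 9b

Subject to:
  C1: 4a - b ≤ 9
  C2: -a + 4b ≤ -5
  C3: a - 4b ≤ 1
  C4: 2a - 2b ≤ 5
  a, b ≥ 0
C3 requires a - 4b ≤ 1, while C2 (-a + 4b ≤ -5) is equivalent to a - 4b ≥ 5. Together they would need 5 ≤ a - 4b ≤ 1, which is impossible since 5 > 1. No point satisfies all constraints.

Infeasible — the constraint set is empty.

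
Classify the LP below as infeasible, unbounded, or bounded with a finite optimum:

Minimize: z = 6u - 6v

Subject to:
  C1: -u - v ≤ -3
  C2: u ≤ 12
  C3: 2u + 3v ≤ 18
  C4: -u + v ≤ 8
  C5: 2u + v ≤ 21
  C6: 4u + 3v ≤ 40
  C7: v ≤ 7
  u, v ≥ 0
The point (0, 6) satisfies every constraint, so the LP is feasible; the constraints give u ≤ 12 and v ≤ 7, which with u, v ≥ 0 keep the feasible region inside a bounded box. A feasible, bounded LP attains a finite optimum at a vertex.

Evaluating z = 6u - 6v at each vertex:
  (3, 0): z = 18
  (9, 0): z = 54
  (0, 6): z = -36
  (0, 3): z = -18

Feasible with finite optimum z* = -36 at (0, 6).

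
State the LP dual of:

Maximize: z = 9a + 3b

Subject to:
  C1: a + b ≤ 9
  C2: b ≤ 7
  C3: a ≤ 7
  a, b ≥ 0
Minimize: z = 9y1 + 7y2 + 7y3

Subject to:
  C1: -y1 - y3 ≤ -9
  C2: -y1 - y2 ≤ -3
  y1, y2, y3 ≥ 0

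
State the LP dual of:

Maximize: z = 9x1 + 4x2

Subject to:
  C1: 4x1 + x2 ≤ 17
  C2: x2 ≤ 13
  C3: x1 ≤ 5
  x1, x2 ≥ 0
Minimize: z = 17y1 + 13y2 + 5y3

Subject to:
  C1: -4y1 - y3 ≤ -9
  C2: -y1 - y2 ≤ -4
  y1, y2, y3 ≥ 0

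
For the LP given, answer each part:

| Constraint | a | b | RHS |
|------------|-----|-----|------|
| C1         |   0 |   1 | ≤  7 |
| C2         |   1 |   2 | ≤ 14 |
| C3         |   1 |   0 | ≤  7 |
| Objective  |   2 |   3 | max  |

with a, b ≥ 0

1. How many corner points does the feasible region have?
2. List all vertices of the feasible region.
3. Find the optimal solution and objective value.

1. 4
2. (0, 0), (7, 0), (7, 3.5), (0, 7)
3. a = 7, b = 3.5, z = 24.5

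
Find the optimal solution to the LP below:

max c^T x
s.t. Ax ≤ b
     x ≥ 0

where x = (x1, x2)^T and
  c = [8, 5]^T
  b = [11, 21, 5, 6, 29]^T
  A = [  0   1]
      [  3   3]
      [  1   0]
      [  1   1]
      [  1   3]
Each vertex is the intersection of two constraint boundaries that also satisfies all remaining constraints:
  x1 = 0 and x2 = 0 → (0, 0)
  x1 = 5 and x2 = 0 → (5, 0)
  x1 = 5 and x1 + x2 = 6 → (5, 1)
  x1 + x2 = 6 and x1 = 0 → (0, 6)

Evaluating z = 8x1 + 5x2 at each vertex:
  (0, 0): z = 0
  (5, 0): z = 40
  (5, 1): z = 45
  (0, 6): z = 30

The maximum is at (5, 1) with z = 45.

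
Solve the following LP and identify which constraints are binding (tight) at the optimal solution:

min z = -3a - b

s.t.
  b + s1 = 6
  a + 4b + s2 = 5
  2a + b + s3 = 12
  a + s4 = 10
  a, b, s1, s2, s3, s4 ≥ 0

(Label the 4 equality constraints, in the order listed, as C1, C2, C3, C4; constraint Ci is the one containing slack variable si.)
Optimal: a = 5, b = 0
Binding: C2, b ≥ 0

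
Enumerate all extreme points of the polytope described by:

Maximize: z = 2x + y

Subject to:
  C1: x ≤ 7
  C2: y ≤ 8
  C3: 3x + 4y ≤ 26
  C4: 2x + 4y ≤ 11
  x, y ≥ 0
Each vertex is the intersection of two constraint boundaries that also satisfies all remaining constraints:
  x = 0 and y = 0 → (0, 0)
  2x + 4y = 11 and y = 0 → (5.5, 0)
  2x + 4y = 11 and x = 0 → (0, 2.75)

Vertices: (0, 0), (5.5, 0), (0, 2.75)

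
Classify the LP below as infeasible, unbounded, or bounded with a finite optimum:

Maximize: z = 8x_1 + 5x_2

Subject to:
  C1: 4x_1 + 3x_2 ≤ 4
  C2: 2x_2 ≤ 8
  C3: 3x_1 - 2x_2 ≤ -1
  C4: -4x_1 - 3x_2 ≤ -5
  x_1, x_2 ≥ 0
C1 requires 4x_1 + 3x_2 ≤ 4, while C4 (-4x_1 - 3x_2 ≤ -5) is equivalent to 4x_1 + 3x_2 ≥ 5. Together they would need 5 ≤ 4x_1 + 3x_2 ≤ 4, which is impossible since 5 > 4. No point satisfies all constraints.

The feasible region is empty; the LP is infeasible.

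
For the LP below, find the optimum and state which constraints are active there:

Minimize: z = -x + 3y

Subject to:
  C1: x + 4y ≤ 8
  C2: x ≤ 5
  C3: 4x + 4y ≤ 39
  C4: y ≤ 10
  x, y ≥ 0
Optimal: x = 5, y = 0
Slack at optimum:
  C1: slack = 3
  C2: slack = 0 (binding)
  C3: slack = 19
  C4: slack = 10
  x ≥ 0: x = 5
  y ≥ 0: y = 0 (binding)
Binding constraints: C2, y ≥ 0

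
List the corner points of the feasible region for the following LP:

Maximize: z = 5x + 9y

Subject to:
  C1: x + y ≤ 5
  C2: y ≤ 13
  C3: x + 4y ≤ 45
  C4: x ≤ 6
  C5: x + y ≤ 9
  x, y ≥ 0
Each vertex is the intersection of two constraint boundaries that also satisfies all remaining constraints:
  x = 0 and y = 0 → (0, 0)
  x + y = 5 and y = 0 → (5, 0)
  x + y = 5 and x = 0 → (0, 5)

Vertices: (0, 0), (5, 0), (0, 5)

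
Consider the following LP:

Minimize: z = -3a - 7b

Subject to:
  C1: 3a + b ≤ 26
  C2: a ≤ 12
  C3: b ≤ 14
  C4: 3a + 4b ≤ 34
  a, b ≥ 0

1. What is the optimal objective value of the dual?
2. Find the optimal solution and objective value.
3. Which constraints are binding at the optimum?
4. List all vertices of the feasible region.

1. -59.5 (by strong duality, equal to the primal optimum)
2. a = 0, b = 8.5, z = -59.5
3. C4, a ≥ 0
4. (0, 0), (8.667, 0), (7.778, 2.667), (0, 8.5)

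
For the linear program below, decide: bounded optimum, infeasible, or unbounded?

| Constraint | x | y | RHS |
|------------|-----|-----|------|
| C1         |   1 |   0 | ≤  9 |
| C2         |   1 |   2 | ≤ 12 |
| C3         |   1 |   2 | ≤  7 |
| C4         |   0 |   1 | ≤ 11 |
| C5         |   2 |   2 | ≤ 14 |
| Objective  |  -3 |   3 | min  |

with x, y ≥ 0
The point (7, 0) satisfies every constraint, so the LP is feasible; the constraints give x ≤ 9 and y ≤ 11, which with x, y ≥ 0 keep the feasible region inside a bounded box. A feasible, bounded LP attains a finite optimum at a vertex.

The LP has an optimal solution: (7, 0) with z = -21.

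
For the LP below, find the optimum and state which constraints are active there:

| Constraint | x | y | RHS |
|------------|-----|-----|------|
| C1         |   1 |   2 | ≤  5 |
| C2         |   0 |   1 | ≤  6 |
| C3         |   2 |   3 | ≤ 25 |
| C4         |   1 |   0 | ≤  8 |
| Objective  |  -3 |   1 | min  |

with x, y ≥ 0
Optimal: x = 5, y = 0
Slack at optimum:
  C1: slack = 0 (binding)
  C2: slack = 6
  C3: slack = 15
  C4: slack = 3
  x ≥ 0: x = 5
  y ≥ 0: y = 0 (binding)
Binding constraints: C1, y ≥ 0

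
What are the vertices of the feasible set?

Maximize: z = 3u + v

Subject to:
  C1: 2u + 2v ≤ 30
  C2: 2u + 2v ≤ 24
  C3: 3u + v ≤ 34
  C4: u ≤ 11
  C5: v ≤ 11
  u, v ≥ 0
Each vertex is the intersection of two constraint boundaries that also satisfies all remaining constraints:
  u = 0 and v = 0 → (0, 0)
  u = 11 and v = 0 → (11, 0)
  2u + 2v = 24 and 3u + v = 34 → (11, 1)
  2u + 2v = 24 and v = 11 → (1, 11)
  v = 11 and u = 0 → (0, 11)

Vertices: (0, 0), (11, 0), (11, 1), (1, 11), (0, 11)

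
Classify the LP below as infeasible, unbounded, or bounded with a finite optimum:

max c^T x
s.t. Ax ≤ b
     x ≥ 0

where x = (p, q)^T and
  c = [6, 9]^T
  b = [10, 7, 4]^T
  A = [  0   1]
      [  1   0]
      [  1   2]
The point (4, 0) satisfies every constraint, so the LP is feasible; the constraints give p ≤ 7 and q ≤ 10, which with p, q ≥ 0 keep the feasible region inside a bounded box. A feasible, bounded LP attains a finite optimum at a vertex.

Feasible with finite optimum z* = 24 at (4, 0).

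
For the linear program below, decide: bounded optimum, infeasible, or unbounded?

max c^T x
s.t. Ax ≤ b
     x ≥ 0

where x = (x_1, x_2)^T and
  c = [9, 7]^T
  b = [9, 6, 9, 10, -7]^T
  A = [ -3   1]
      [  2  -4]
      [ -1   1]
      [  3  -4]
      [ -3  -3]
Feasible point: (0, 3) satisfies every constraint, so the LP is feasible.
Direction d = (1, 1): for each constraint row a, a·d ≤ 0 —
  (-3)(1) + (1)(1) = -2 ≤ 0
  (2)(1) + (-4)(1) = -2 ≤ 0
  (-1)(1) + (1)(1) = 0 ≤ 0
  (3)(1) + (-4)(1) = -1 ≤ 0
  (-3)(1) + (-3)(1) = -6 ≤ 0
and d ≥ 0, so (0, 3) + t·d stays feasible for every t ≥ 0. Along this ray z = 9x_1 + 7x_2 changes by 16 per unit t, so z → +∞.

The LP is unbounded; z can be made arbitrarily large.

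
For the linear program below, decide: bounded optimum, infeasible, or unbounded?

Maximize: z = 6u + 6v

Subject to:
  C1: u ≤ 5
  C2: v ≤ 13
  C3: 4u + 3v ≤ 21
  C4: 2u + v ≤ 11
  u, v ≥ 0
The point (0, 7) satisfies every constraint, so the LP is feasible; the constraints give u ≤ 5 and v ≤ 13, which with u, v ≥ 0 keep the feasible region inside a bounded box. A feasible, bounded LP attains a finite optimum at a vertex.

The LP has an optimal solution: (0, 7) with z = 42.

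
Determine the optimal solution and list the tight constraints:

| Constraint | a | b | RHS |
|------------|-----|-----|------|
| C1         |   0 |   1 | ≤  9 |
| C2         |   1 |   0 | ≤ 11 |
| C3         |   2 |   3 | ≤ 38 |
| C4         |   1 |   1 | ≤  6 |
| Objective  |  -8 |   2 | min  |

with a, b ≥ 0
Optimal: a = 6, b = 0
Slack at optimum:
  C1: slack = 9
  C2: slack = 5
  C3: slack = 26
  C4: slack = 0 (binding)
  a ≥ 0: a = 6
  b ≥ 0: b = 0 (binding)
Binding constraints: C4, b ≥ 0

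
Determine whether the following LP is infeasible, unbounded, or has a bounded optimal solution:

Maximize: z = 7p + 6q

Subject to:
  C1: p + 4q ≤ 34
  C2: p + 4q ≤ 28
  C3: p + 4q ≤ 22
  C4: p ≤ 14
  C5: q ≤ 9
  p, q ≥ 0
The point (14, 2) satisfies every constraint, so the LP is feasible; the constraints give p ≤ 14 and q ≤ 9, which with p, q ≥ 0 keep the feasible region inside a bounded box. A feasible, bounded LP attains a finite optimum at a vertex.

Evaluating z = 7p + 6q at each vertex:
  (0, 0): z = 0
  (14, 0): z = 98
  (14, 2): z = 110
  (0, 5.5): z = 33

The LP has an optimal solution: (14, 2) with z = 110.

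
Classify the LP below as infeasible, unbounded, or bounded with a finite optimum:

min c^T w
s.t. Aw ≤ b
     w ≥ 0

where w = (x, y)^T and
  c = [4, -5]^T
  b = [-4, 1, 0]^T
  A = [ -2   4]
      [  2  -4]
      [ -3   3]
One constraint requires 2x - 4y ≤ 1, while the constraint -2x + 4y ≤ -4 is equivalent to 2x - 4y ≥ 4. Together they would need 4 ≤ 2x - 4y ≤ 1, which is impossible since 4 > 1. No point satisfies all constraints.

Infeasible — the constraint set is empty.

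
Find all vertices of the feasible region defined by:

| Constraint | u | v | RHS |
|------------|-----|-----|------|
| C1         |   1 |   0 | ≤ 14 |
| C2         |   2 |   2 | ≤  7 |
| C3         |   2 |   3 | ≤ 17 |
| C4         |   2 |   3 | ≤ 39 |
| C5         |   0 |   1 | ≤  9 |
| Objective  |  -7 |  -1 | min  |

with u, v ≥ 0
Each vertex is the intersection of two constraint boundaries that also satisfies all remaining constraints:
  u = 0 and v = 0 → (0, 0)
  2u + 2v = 7 and v = 0 → (3.5, 0)
  2u + 2v = 7 and u = 0 → (0, 3.5)

Vertices: (0, 0), (3.5, 0), (0, 3.5)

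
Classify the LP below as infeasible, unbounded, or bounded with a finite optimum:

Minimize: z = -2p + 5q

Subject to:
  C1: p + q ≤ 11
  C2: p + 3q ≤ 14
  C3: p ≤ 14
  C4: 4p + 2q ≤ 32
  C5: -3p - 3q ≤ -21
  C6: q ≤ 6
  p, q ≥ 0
The point (8, 0) satisfies every constraint, so the LP is feasible; the constraints give p ≤ 14 and q ≤ 6, which with p, q ≥ 0 keep the feasible region inside a bounded box. A feasible, bounded LP attains a finite optimum at a vertex.

Feasible with finite optimum z* = -16 at (8, 0).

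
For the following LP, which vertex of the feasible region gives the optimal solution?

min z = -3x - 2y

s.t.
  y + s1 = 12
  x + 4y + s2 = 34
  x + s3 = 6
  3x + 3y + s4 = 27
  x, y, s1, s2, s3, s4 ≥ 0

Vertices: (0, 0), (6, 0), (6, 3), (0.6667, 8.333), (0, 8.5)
Evaluating z = -3x - 2y at each vertex:
  (0, 0): z = 0
  (6, 0): z = -18
  (6, 3): z = -24
  (0.6667, 8.333): z = -18.67
  (0, 8.5): z = -17

The smallest value is z = -24, attained at (6, 3).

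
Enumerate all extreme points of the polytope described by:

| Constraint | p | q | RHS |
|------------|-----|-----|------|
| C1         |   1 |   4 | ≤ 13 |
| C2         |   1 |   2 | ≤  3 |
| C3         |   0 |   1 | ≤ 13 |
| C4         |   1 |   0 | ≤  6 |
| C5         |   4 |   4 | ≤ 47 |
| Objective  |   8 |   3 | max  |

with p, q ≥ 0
Each vertex is the intersection of two constraint boundaries that also satisfies all remaining constraints:
  p = 0 and q = 0 → (0, 0)
  p + 2q = 3 and q = 0 → (3, 0)
  p + 2q = 3 and p = 0 → (0, 1.5)

Vertices: (0, 0), (3, 0), (0, 1.5)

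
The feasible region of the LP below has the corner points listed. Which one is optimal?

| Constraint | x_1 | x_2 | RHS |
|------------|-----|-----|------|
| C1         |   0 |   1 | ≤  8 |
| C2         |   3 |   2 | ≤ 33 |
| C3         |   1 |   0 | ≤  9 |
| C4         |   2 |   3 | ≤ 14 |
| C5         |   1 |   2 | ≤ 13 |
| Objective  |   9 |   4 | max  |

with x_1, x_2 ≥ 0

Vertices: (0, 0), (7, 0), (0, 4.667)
Evaluating z = 9x_1 + 4x_2 at each vertex:
  (0, 0): z = 0
  (7, 0): z = 63
  (0, 4.667): z = 18.67

The largest value is z = 63, attained at (7, 0).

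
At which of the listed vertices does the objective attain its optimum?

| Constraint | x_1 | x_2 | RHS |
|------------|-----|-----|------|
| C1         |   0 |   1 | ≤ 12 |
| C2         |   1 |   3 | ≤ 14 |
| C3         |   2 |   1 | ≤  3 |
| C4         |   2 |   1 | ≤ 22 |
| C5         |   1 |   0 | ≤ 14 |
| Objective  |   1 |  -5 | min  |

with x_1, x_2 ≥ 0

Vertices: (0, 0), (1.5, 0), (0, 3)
(0, 3) with z = -15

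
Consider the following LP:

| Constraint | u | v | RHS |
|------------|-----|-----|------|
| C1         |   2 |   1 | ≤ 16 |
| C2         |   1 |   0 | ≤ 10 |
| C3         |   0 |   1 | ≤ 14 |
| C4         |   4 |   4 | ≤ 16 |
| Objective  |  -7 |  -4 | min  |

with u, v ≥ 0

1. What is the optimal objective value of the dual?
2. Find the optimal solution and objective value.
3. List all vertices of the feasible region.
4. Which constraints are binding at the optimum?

1. -28 (by strong duality, equal to the primal optimum)
2. u = 4, v = 0, z = -28
3. (0, 0), (4, 0), (0, 4)
4. C4, v ≥ 0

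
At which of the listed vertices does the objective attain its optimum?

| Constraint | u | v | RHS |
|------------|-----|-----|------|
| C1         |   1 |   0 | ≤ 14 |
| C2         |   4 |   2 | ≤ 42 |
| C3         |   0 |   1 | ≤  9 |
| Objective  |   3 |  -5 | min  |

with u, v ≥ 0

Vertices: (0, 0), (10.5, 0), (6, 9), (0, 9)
(0, 9) with z = -45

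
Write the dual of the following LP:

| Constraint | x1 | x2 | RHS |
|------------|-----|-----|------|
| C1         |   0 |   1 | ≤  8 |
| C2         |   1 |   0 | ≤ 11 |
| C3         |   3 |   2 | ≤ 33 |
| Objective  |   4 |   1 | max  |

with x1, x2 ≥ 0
Minimize: z = 8y1 + 11y2 + 33y3

Subject to:
  C1: -y2 - 3y3 ≤ -4
  C2: -y1 - 2y3 ≤ -1
  y1, y2, y3 ≥ 0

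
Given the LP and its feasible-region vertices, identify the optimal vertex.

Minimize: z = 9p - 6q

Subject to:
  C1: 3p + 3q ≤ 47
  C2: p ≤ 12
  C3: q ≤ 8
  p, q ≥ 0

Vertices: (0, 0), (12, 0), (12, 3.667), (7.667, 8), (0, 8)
Evaluating z = 9p - 6q at each vertex:
  (0, 0): z = 0
  (12, 0): z = 108
  (12, 3.667): z = 86
  (7.667, 8): z = 21
  (0, 8): z = -48

The smallest value is z = -48, attained at (0, 8).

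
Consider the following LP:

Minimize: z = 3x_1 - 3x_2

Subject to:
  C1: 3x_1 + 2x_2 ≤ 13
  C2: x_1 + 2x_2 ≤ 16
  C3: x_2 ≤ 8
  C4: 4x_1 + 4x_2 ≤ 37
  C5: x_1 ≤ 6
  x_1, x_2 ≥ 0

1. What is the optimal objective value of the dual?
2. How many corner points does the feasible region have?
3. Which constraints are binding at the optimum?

1. -19.5 (by strong duality, equal to the primal optimum)
2. 3
3. C1, x_1 ≥ 0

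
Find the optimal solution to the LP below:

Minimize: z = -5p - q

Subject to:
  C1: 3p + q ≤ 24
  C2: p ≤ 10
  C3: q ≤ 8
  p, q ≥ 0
Each vertex is the intersection of two constraint boundaries that also satisfies all remaining constraints:
  p = 0 and q = 0 → (0, 0)
  3p + q = 24 and q = 0 → (8, 0)
  3p + q = 24 and q = 8 → (5.333, 8)
  q = 8 and p = 0 → (0, 8)

Evaluating z = -5p - q at each vertex:
  (0, 0): z = 0
  (8, 0): z = -40
  (5.333, 8): z = -34.67
  (0, 8): z = -8

The minimum is at (8, 0) with z = -40.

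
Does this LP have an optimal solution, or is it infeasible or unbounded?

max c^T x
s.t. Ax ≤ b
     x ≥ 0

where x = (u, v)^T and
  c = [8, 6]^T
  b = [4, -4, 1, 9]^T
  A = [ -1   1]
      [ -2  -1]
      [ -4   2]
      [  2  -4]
Feasible point: (2, 0) satisfies every constraint, so the LP is feasible.
Direction d = (1, 1): for each constraint row a, a·d ≤ 0 —
  (-1)(1) + (1)(1) = 0 ≤ 0
  (-2)(1) + (-1)(1) = -3 ≤ 0
  (-4)(1) + (2)(1) = -2 ≤ 0
  (2)(1) + (-4)(1) = -2 ≤ 0
and d ≥ 0, so (2, 0) + t·d stays feasible for every t ≥ 0. Along this ray z = 8u + 6v changes by 14 per unit t, so z → +∞.

The LP is unbounded; z can be made arbitrarily large.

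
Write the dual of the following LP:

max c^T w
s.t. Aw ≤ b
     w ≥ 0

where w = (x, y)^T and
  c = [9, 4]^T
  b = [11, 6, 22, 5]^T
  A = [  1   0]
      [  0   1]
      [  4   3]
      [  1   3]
Minimize: z = 11y1 + 6y2 + 22y3 + 5y4

Subject to:
  C1: -y1 - 4y3 - y4 ≤ -9
  C2: -y2 - 3y3 - 3y4 ≤ -4
  y1, y2, y3, y4 ≥ 0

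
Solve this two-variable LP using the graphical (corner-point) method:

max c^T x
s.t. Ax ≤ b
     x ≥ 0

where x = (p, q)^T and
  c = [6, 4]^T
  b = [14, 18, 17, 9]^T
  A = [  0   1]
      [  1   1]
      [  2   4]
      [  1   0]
p = 8.5, q = 0, z = 51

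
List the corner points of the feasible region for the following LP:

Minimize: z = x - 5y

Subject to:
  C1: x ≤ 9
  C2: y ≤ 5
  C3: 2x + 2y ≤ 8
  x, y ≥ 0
Each vertex is the intersection of two constraint boundaries that also satisfies all remaining constraints:
  x = 0 and y = 0 → (0, 0)
  2x + 2y = 8 and y = 0 → (4, 0)
  2x + 2y = 8 and x = 0 → (0, 4)

Vertices: (0, 0), (4, 0), (0, 4)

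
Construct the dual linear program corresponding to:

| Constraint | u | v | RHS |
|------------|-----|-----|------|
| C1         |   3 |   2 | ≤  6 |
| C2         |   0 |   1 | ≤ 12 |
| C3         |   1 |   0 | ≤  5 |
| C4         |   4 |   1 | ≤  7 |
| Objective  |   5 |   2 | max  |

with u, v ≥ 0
Minimize: z = 6y1 + 12y2 + 5y3 + 7y4

Subject to:
  C1: -3y1 - y3 - 4y4 ≤ -5
  C2: -2y1 - y2 - y4 ≤ -2
  y1, y2, y3, y4 ≥ 0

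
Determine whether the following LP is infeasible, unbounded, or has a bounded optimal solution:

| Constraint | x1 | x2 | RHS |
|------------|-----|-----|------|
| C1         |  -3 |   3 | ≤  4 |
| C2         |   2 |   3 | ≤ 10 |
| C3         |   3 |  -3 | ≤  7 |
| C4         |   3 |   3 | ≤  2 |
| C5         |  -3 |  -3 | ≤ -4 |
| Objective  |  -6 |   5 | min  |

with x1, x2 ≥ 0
C4 requires 3x1 + 3x2 ≤ 2, while C5 (-3x1 - 3x2 ≤ -4) is equivalent to 3x1 + 3x2 ≥ 4. Together they would need 4 ≤ 3x1 + 3x2 ≤ 2, which is impossible since 4 > 2. No point satisfies all constraints.

Infeasible — the constraint set is empty.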